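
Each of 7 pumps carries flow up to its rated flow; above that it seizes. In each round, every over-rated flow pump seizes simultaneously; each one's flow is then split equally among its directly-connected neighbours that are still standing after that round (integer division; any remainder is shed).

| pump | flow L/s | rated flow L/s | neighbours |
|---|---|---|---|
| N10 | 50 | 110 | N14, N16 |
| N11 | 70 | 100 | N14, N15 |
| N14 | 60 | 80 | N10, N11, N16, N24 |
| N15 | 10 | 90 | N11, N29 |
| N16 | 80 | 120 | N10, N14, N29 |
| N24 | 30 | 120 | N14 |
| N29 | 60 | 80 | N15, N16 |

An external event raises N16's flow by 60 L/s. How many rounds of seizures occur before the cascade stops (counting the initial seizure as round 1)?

3

Round 1 — N16 at 140 > 120. N16 seizes.
  N16 sheds 140 L/s to N10, N14, N29: 46 each (2 lost).
    N10: 50+46 = 96 ≤ 110
    N14: 60+46 = 106 > 80
    N29: 60+46 = 106 > 80
Round 2 — N14, N29 seize.
  N14 sheds 106 L/s to N10, N11, N24: 35 each (1 lost).
    N10: 96+35 = 131 > 110
    N11: 70+35 = 105 > 100
    N24: 30+35 = 65 ≤ 120
  N29 sheds 106 L/s to N15: 106 each.
    N15: 10+106 = 116 > 90
Round 3 — N10, N11, N15 seize.
  N10 sheds 131 L/s: no online neighbours, lost.
  N11 sheds 105 L/s: no online neighbours, lost.
  N15 sheds 116 L/s: no online neighbours, lost.
No further seizures.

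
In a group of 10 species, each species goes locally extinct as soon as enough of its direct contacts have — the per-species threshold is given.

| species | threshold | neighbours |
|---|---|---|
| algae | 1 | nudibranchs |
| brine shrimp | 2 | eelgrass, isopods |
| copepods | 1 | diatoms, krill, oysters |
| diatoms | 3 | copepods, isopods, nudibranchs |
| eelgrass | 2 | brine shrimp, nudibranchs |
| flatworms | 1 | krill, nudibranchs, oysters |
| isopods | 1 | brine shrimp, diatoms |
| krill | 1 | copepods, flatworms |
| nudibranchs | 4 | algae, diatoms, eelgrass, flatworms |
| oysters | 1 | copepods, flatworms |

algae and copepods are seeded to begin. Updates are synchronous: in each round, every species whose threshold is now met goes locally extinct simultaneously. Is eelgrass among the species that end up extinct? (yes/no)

Round 1 — algae, copepods go locally extinct (initial).
Round 2 — checking thresholds:
  diatoms: 1 of 3 neighbours < 3, holds.
  krill: 1 of 2 neighbours ≥ 1, goes locally extinct.
  nudibranchs: 1 of 4 neighbours < 4, holds.
  oysters: 1 of 2 neighbours ≥ 1, goes locally extinct.
Round 3 — checking thresholds:
  diatoms: 1 of 3 neighbours < 3, holds.
  flatworms: 2 of 3 neighbours ≥ 1, goes locally extinct.
  nudibranchs: 1 of 4 neighbours < 4, holds.
Round 4 — no new extinctions; cascade stops.

no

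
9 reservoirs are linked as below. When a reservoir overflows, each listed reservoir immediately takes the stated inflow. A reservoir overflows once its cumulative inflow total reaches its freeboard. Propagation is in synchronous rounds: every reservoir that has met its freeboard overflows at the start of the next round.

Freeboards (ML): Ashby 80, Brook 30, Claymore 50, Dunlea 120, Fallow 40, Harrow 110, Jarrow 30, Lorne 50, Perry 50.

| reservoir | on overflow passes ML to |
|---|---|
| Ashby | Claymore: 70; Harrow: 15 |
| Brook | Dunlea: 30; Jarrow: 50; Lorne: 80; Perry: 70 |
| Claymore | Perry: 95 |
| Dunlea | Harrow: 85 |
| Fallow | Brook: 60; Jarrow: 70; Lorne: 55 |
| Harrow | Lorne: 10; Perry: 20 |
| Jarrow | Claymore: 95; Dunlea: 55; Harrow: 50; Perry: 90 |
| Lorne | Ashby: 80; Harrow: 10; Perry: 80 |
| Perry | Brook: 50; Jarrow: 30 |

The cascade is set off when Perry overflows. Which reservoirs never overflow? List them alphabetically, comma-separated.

Dunlea, Fallow, Harrow

Round 1 — Perry overflows (initial).
  Brook: +50 → 50 ≥ 30
  Jarrow: +30 → 30 ≥ 30
Round 2 — Brook, Jarrow overflow.
  Claymore: +95 → 95 ≥ 50
  Dunlea: +30+55 → 85 < 120
  Harrow: +50 → 50 < 110
  Lorne: +80 → 80 ≥ 50
Round 3 — Claymore, Lorne overflow.
  Ashby: +80 → 80 ≥ 80
  Harrow: +10 → 60 < 110
Round 4 — Ashby overflows.
  Harrow: +15 → 75 < 110
No further overflows.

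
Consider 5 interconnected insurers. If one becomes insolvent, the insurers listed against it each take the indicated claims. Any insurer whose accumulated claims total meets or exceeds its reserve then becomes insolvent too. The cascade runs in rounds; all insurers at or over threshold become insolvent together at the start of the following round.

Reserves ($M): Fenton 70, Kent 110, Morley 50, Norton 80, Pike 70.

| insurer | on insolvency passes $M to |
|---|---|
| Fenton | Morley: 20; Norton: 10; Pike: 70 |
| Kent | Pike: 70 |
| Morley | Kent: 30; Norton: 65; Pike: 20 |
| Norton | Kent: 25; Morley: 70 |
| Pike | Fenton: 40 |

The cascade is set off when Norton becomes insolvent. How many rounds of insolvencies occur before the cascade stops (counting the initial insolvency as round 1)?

Round 1 — Norton becomes insolvent (initial).
  Kent: +25 → 25 < 110
  Morley: +70 → 70 ≥ 50
Round 2 — Morley becomes insolvent.
  Kent: +30 → 55 < 110
  Pike: +20 → 20 < 70
No further insolvencies.

2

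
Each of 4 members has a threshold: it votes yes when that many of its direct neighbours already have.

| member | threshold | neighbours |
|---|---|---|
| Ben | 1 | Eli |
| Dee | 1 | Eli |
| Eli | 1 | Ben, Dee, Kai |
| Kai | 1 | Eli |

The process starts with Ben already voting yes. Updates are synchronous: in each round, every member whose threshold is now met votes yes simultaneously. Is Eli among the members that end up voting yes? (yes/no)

yes

Round 1 — Ben votes yes (initial).
Round 2 — checking thresholds:
  Eli: 1 of 3 neighbours ≥ 1, votes yes.
Round 3 — checking thresholds:
  Dee: 1 of 1 neighbours ≥ 1, votes yes.
  Kai: 1 of 1 neighbours ≥ 1, votes yes.
Round 4 — no new yes votes; cascade stops.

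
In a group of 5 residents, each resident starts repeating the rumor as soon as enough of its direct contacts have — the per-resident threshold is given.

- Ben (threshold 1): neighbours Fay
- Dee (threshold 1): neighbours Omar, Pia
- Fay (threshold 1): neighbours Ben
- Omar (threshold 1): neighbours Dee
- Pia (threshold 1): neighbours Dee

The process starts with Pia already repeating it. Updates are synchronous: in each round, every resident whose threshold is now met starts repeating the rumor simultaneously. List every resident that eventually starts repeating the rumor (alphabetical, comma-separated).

Dee, Omar, Pia

Round 1 — Pia starts repeating the rumor (initial).
Round 2 — checking thresholds:
  Dee: 1 of 2 neighbours ≥ 1, starts repeating the rumor.
Round 3 — checking thresholds:
  Omar: 1 of 1 neighbours ≥ 1, starts repeating the rumor.
Round 4 — no new spreads; cascade stops.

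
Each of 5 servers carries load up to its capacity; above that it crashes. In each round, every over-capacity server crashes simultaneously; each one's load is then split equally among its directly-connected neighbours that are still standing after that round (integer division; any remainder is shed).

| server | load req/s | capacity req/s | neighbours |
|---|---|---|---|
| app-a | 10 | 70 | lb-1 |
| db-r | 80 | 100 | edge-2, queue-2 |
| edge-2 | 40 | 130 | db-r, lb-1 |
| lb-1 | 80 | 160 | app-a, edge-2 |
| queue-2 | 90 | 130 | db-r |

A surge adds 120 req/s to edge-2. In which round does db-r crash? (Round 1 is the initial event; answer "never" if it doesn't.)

Round 1 — edge-2 at 160 > 130. edge-2 crashes.
  edge-2 sheds 160 req/s to db-r, lb-1: 80 each.
    db-r: 80+80 = 160 > 100
    lb-1: 80+80 = 160 ≤ 160
Round 2 — db-r crashes.
  db-r sheds 160 req/s to queue-2: 160 each.
    queue-2: 90+160 = 250 > 130
Round 3 — queue-2 crashes.
  queue-2 sheds 250 req/s: no online neighbours, lost.
No further crashes.

2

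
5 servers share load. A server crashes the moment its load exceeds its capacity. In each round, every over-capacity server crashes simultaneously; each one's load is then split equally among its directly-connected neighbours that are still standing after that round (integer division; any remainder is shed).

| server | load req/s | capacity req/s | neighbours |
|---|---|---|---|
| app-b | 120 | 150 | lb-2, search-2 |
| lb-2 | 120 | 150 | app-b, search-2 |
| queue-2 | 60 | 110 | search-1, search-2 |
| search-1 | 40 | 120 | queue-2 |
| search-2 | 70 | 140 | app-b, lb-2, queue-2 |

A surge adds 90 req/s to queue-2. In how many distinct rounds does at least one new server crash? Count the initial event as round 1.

3

Round 1 — queue-2 at 150 > 110. queue-2 crashes.
  queue-2 sheds 150 req/s to search-1, search-2: 75 each.
    search-1: 40+75 = 115 ≤ 120
    search-2: 70+75 = 145 > 140
Round 2 — search-2 crashes.
  search-2 sheds 145 req/s to app-b, lb-2: 72 each (1 lost).
    app-b: 120+72 = 192 > 150
    lb-2: 120+72 = 192 > 150
Round 3 — app-b, lb-2 crash.
  app-b sheds 192 req/s: no online neighbours, lost.
  lb-2 sheds 192 req/s: no online neighbours, lost.
No further crashes.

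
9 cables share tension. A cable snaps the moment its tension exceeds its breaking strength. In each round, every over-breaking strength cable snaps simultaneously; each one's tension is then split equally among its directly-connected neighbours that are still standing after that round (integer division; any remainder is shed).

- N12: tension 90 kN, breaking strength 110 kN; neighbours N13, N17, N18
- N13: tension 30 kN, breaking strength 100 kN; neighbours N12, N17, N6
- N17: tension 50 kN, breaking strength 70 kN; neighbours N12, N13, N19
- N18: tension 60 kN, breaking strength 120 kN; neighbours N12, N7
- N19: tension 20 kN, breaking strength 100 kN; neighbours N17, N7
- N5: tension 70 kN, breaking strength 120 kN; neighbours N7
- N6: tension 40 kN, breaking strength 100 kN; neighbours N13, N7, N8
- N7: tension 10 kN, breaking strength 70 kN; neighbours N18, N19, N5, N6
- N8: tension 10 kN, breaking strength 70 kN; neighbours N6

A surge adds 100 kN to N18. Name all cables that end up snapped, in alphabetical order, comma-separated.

Round 1 — N18 at 160 > 120. N18 snaps.
  N18 sheds 160 kN to N12, N7: 80 each.
    N12: 90+80 = 170 > 110
    N7: 10+80 = 90 > 70
Round 2 — N12, N7 snap.
  N12 sheds 170 kN to N13, N17: 85 each.
    N13: 30+85 = 115 > 100
    N17: 50+85 = 135 > 70
  N7 sheds 90 kN to N19, N5, N6: 30 each.
    N19: 20+30 = 50 ≤ 100
    N5: 70+30 = 100 ≤ 120
    N6: 40+30 = 70 ≤ 100
Round 3 — N13, N17 snap.
  N13 sheds 115 kN to N6: 115 each.
    N6: 70+115 = 185 > 100
  N17 sheds 135 kN to N19: 135 each.
    N19: 50+135 = 185 > 100
Round 4 — N19, N6 snap.
  N19 sheds 185 kN: no online neighbours, lost.
  N6 sheds 185 kN to N8: 185 each.
    N8: 10+185 = 195 > 70
Round 5 — N8 snaps.
  N8 sheds 195 kN: no online neighbours, lost.
No further breaks.

N12, N13, N17, N18, N19, N6, N7, N8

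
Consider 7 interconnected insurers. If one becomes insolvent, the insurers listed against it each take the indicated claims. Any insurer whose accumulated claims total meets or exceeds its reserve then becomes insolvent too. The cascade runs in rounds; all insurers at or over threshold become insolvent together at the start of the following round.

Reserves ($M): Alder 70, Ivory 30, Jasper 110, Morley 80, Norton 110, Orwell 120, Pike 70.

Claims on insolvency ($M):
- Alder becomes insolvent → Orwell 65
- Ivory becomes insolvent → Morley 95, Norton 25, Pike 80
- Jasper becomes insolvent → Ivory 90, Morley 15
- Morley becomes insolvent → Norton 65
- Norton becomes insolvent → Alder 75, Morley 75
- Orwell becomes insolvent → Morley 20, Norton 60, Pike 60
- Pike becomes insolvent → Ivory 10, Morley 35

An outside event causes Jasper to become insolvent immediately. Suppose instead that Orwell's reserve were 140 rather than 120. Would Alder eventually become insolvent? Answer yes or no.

With Orwell's reserve at 140:
Round 1 — Jasper becomes insolvent (initial).
  Ivory: +90 → 90 ≥ 30
  Morley: +15 → 15 < 80
Round 2 — Ivory becomes insolvent.
  Morley: +95 → 110 ≥ 80
  Norton: +25 → 25 < 110
  Pike: +80 → 80 ≥ 70
Round 3 — Morley, Pike become insolvent.
  Norton: +65 → 90 < 110
No further insolvencies.

no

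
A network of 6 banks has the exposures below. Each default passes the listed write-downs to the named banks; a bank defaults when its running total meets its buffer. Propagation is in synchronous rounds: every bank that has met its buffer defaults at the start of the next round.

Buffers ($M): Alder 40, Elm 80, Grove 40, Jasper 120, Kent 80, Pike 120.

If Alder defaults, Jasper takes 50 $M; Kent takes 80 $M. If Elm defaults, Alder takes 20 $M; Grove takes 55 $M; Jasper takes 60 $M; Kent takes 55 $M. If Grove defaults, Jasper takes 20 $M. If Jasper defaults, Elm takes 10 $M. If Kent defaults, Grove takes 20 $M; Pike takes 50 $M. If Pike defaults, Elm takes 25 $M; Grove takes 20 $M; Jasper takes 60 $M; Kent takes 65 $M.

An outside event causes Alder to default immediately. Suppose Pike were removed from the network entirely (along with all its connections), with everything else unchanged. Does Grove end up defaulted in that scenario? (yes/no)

no

With Pike removed:
Round 1 — Alder defaults (initial).
  Jasper: +50 → 50 < 120
  Kent: +80 → 80 ≥ 80
Round 2 — Kent defaults.
  Grove: +20 → 20 < 40
No further defaults.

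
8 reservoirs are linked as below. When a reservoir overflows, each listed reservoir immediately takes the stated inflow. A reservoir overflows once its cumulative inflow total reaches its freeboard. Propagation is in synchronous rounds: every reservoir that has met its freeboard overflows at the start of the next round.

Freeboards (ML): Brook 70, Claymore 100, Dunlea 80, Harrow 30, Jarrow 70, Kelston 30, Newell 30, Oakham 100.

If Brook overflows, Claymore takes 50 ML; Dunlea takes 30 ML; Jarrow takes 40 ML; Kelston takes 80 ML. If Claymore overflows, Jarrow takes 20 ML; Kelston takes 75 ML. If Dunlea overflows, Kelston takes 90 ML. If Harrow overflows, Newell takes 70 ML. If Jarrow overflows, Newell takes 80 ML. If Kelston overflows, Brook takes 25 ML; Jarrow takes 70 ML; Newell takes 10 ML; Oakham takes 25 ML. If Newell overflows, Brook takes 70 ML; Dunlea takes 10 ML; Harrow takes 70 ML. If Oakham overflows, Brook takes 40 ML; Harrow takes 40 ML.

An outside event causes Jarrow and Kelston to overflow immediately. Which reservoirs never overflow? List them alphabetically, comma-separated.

Round 1 — Jarrow, Kelston overflow (initial).
  Brook: +25 → 25 < 70
  Newell: +80+10 → 90 ≥ 30
  Oakham: +25 → 25 < 100
Round 2 — Newell overflows.
  Brook: +70 → 95 ≥ 70
  Dunlea: +10 → 10 < 80
  Harrow: +70 → 70 ≥ 30
Round 3 — Brook, Harrow overflow.
  Claymore: +50 → 50 < 100
  Dunlea: +30 → 40 < 80
No further overflows.

Claymore, Dunlea, Oakham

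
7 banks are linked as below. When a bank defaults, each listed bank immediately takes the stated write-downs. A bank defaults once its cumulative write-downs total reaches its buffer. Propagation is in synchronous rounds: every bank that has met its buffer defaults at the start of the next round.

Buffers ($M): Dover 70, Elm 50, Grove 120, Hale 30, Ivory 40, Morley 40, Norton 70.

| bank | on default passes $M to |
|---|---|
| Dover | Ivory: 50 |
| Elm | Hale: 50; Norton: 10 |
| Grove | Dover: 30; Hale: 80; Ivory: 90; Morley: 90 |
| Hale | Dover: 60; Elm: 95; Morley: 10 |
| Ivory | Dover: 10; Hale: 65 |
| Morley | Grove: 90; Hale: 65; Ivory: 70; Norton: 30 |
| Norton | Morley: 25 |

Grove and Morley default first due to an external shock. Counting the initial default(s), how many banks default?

6

Round 1 — Grove, Morley default (initial).
  Dover: +30 → 30 < 70
  Hale: +80+65 → 145 ≥ 30
  Ivory: +90+70 → 160 ≥ 40
  Norton: +30 → 30 < 70
Round 2 — Hale, Ivory default.
  Dover: +60+10 → 100 ≥ 70
  Elm: +95 → 95 ≥ 50
Round 3 — Dover, Elm default.
  Norton: +10 → 40 < 70
No further defaults.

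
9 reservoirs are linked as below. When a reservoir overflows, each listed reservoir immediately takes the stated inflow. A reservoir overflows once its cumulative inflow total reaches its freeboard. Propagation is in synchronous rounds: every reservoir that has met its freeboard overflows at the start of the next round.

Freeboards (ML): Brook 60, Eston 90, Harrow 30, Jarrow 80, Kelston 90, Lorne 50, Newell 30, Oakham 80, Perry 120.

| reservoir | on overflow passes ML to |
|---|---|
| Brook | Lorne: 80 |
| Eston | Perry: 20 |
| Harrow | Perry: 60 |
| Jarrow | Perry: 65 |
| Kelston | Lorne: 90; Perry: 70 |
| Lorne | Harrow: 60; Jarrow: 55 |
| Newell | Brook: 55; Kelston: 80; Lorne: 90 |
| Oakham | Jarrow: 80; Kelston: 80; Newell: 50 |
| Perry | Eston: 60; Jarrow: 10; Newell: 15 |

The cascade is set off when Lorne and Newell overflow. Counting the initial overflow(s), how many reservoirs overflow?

Round 1 — Lorne, Newell overflow (initial).
  Brook: +55 → 55 < 60
  Harrow: +60 → 60 ≥ 30
  Jarrow: +55 → 55 < 80
  Kelston: +80 → 80 < 90
Round 2 — Harrow overflows.
  Perry: +60 → 60 < 120
No further overflows.

3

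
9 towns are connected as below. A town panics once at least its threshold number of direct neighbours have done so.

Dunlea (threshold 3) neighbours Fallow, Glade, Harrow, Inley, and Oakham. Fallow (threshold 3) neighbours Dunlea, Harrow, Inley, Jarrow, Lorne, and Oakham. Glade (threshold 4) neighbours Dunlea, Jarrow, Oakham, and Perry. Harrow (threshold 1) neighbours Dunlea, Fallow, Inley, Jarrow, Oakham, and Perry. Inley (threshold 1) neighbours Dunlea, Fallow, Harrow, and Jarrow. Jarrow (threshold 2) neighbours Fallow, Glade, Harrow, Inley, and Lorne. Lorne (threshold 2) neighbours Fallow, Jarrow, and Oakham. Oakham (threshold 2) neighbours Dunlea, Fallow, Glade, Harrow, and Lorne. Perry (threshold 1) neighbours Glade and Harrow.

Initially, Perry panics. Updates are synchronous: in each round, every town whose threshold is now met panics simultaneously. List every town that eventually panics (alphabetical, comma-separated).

Round 1 — Perry panics (initial).
Round 2 — checking thresholds:
  Glade: 1 of 4 neighbours < 4, holds.
  Harrow: 1 of 6 neighbours ≥ 1, panics.
Round 3 — checking thresholds:
  Dunlea: 1 of 5 neighbours < 3, holds.
  Fallow: 1 of 6 neighbours < 3, holds.
  Glade: 1 of 4 neighbours < 4, holds.
  Inley: 1 of 4 neighbours ≥ 1, panics.
  Jarrow: 1 of 5 neighbours < 2, holds.
  Oakham: 1 of 5 neighbours < 2, holds.
Round 4 — checking thresholds:
  Dunlea: 2 of 5 neighbours < 3, holds.
  Fallow: 2 of 6 neighbours < 3, holds.
  Glade: 1 of 4 neighbours < 4, holds.
  Jarrow: 2 of 5 neighbours ≥ 2, panics.
  Oakham: 1 of 5 neighbours < 2, holds.
Round 5 — checking thresholds:
  Dunlea: 2 of 5 neighbours < 3, holds.
  Fallow: 3 of 6 neighbours ≥ 3, panics.
  Glade: 2 of 4 neighbours < 4, holds.
  Lorne: 1 of 3 neighbours < 2, holds.
  Oakham: 1 of 5 neighbours < 2, holds.
Round 6 — checking thresholds:
  Dunlea: 3 of 5 neighbours ≥ 3, panics.
  Glade: 2 of 4 neighbours < 4, holds.
  Lorne: 2 of 3 neighbours ≥ 2, panics.
  Oakham: 2 of 5 neighbours ≥ 2, panics.
Round 7 — checking thresholds:
  Glade: 4 of 4 neighbours ≥ 4, panics.
Round 8 — no new panics; cascade stops.

Dunlea, Fallow, Glade, Harrow, Inley, Jarrow, Lorne, Oakham, Perry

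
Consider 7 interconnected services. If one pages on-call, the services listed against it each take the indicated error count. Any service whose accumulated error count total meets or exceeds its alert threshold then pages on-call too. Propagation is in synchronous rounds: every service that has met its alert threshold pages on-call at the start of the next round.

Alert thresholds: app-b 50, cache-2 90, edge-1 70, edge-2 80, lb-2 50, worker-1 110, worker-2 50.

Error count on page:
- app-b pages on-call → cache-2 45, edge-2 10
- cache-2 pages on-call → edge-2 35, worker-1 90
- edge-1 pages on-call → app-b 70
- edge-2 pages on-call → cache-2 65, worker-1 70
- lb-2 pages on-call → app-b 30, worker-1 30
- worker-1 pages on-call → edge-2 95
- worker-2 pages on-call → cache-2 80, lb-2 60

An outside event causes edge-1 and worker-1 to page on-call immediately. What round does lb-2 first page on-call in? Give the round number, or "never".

never

Round 1 — edge-1, worker-1 page on-call (initial).
  app-b: +70 → 70 ≥ 50
  edge-2: +95 → 95 ≥ 80
Round 2 — app-b, edge-2 page on-call.
  cache-2: +45+65 → 110 ≥ 90
Round 3 — cache-2 pages on-call.
No further pages.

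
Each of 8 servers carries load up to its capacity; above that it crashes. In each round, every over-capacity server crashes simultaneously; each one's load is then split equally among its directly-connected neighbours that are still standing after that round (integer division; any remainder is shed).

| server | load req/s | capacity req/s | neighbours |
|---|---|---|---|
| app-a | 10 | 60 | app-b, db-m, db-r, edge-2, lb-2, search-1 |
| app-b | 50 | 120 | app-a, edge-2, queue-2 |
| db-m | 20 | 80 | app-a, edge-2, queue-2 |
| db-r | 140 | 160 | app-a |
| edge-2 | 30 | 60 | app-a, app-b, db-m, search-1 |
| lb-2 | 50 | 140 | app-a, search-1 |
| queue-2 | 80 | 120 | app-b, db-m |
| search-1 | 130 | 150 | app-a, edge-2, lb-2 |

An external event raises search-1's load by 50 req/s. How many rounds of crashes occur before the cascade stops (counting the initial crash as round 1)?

5

Round 1 — search-1 at 180 > 150. search-1 crashes.
  search-1 sheds 180 req/s to app-a, edge-2, lb-2: 60 each.
    app-a: 10+60 = 70 > 60
    edge-2: 30+60 = 90 > 60
    lb-2: 50+60 = 110 ≤ 140
Round 2 — app-a, edge-2 crash.
  app-a sheds 70 req/s to app-b, db-m, db-r, lb-2: 17 each (2 lost).
    app-b: 50+17 = 67 ≤ 120
    db-m: 20+17 = 37 ≤ 80
    db-r: 140+17 = 157 ≤ 160
    lb-2: 110+17 = 127 ≤ 140
  edge-2 sheds 90 req/s to app-b, db-m: 45 each.
    app-b: 67+45 = 112 ≤ 120
    db-m: 37+45 = 82 > 80
Round 3 — db-m crashes.
  db-m sheds 82 req/s to queue-2: 82 each.
    queue-2: 80+82 = 162 > 120
Round 4 — queue-2 crashes.
  queue-2 sheds 162 req/s to app-b: 162 each.
    app-b: 112+162 = 274 > 120
Round 5 — app-b crashes.
  app-b sheds 274 req/s: no online neighbours, lost.
No further crashes.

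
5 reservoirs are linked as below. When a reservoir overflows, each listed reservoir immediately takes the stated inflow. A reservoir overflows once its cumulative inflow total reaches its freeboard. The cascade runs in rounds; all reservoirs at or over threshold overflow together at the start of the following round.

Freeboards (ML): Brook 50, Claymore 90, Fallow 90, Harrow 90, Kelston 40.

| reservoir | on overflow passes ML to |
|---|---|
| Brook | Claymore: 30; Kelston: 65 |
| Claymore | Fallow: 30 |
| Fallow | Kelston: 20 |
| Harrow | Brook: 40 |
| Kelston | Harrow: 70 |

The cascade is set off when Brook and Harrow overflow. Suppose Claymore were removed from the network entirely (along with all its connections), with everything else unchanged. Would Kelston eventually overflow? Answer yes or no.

yes

With Claymore removed:
Round 1 — Brook, Harrow overflow (initial).
  Kelston: +65 → 65 ≥ 40
Round 2 — Kelston overflows.
No further overflows.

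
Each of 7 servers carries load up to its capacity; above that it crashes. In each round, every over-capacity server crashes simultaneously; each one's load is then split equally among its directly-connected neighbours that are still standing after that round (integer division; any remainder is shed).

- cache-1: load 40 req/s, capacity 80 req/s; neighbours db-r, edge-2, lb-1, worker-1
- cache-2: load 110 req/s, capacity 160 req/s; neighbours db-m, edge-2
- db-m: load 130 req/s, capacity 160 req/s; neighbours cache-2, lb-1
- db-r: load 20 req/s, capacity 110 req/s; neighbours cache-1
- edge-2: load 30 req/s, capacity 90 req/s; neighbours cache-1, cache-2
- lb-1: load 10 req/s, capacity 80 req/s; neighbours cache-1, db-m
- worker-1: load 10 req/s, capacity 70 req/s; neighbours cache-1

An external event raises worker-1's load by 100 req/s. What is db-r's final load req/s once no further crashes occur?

70

Round 1 — worker-1 at 110 > 70. worker-1 crashes.
  worker-1 sheds 110 req/s to cache-1: 110 each.
    cache-1: 40+110 = 150 > 80
Round 2 — cache-1 crashes.
  cache-1 sheds 150 req/s to db-r, edge-2, lb-1: 50 each.
    db-r: 20+50 = 70 ≤ 110
    edge-2: 30+50 = 80 ≤ 90
    lb-1: 10+50 = 60 ≤ 80
No further crashes.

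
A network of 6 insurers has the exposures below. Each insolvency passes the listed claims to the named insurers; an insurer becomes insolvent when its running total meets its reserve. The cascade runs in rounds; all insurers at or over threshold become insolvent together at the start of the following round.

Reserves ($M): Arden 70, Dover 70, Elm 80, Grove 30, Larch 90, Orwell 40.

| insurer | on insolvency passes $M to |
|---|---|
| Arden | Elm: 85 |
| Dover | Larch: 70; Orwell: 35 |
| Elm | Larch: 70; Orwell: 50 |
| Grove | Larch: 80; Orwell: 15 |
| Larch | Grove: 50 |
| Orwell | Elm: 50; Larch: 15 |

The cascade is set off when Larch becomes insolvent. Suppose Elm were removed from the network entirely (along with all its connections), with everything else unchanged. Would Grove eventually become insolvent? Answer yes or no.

yes

With Elm removed:
Round 1 — Larch becomes insolvent (initial).
  Grove: +50 → 50 ≥ 30
Round 2 — Grove becomes insolvent.
  Orwell: +15 → 15 < 40
No further insolvencies.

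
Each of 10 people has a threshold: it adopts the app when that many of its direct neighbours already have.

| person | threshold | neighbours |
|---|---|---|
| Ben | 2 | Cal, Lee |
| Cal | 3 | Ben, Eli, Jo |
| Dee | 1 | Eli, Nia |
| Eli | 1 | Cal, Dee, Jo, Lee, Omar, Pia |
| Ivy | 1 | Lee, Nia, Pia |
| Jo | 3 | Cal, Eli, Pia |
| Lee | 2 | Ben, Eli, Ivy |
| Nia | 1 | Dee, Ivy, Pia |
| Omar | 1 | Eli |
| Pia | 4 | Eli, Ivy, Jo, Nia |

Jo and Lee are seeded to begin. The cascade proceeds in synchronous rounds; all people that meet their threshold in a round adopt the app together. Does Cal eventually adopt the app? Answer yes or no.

Round 1 — Jo, Lee adopt the app (initial).
Round 2 — checking thresholds:
  Ben: 1 of 2 neighbours < 2, below threshold.
  Cal: 1 of 3 neighbours < 3, below threshold.
  Eli: 2 of 6 neighbours ≥ 1, adopts the app.
  Ivy: 1 of 3 neighbours ≥ 1, adopts the app.
  Pia: 1 of 4 neighbours < 4, below threshold.
Round 3 — checking thresholds:
  Ben: 1 of 2 neighbours < 2, below threshold.
  Cal: 2 of 3 neighbours < 3, below threshold.
  Dee: 1 of 2 neighbours ≥ 1, adopts the app.
  Nia: 1 of 3 neighbours ≥ 1, adopts the app.
  Omar: 1 of 1 neighbours ≥ 1, adopts the app.
  Pia: 3 of 4 neighbours < 4, below threshold.
Round 4 — checking thresholds:
  Ben: 1 of 2 neighbours < 2, below threshold.
  Cal: 2 of 3 neighbours < 3, below threshold.
  Pia: 4 of 4 neighbours ≥ 4, adopts the app.
Round 5 — no new adoptions; cascade stops.

no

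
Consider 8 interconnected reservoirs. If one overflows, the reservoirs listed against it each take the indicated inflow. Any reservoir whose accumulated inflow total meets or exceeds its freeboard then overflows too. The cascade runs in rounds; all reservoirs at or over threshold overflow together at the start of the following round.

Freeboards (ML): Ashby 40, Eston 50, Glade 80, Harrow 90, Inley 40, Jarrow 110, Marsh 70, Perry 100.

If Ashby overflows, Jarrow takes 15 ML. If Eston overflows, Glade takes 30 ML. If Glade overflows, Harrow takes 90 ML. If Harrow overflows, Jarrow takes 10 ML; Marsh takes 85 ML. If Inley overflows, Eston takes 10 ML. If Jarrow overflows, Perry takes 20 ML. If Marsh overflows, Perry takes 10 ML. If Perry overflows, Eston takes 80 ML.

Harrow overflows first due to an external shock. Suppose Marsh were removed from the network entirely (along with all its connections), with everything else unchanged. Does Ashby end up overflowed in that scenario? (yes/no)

With Marsh removed:
Round 1 — Harrow overflows (initial).
  Jarrow: +10 → 10 < 110
No further overflows.

no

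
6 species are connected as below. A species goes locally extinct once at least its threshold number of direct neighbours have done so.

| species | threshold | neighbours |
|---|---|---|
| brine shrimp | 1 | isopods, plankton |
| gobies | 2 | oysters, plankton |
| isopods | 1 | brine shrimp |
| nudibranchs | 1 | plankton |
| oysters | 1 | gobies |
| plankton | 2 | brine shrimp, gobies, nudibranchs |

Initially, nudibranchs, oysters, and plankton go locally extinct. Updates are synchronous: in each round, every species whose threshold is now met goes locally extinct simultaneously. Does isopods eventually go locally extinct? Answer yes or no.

Round 1 — nudibranchs, oysters, plankton go locally extinct (initial).
Round 2 — checking thresholds:
  brine shrimp: 1 of 2 neighbours ≥ 1, goes locally extinct.
  gobies: 2 of 2 neighbours ≥ 2, goes locally extinct.
Round 3 — checking thresholds:
  isopods: 1 of 1 neighbours ≥ 1, goes locally extinct.
Round 4 — no new extinctions; cascade stops.

yes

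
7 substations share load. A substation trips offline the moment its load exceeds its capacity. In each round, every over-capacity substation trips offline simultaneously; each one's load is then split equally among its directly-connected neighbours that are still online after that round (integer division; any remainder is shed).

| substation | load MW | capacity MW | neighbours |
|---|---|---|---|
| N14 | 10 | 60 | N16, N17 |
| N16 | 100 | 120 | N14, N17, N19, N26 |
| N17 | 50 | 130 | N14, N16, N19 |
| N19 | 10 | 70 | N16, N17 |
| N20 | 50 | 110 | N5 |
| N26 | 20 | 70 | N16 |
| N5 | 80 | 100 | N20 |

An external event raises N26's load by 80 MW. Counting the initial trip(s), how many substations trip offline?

Round 1 — N26 at 100 > 70. N26 trips offline.
  N26 sheds 100 MW to N16: 100 each.
    N16: 100+100 = 200 > 120
Round 2 — N16 trips offline.
  N16 sheds 200 MW to N14, N17, N19: 66 each (2 lost).
    N14: 10+66 = 76 > 60
    N17: 50+66 = 116 ≤ 130
    N19: 10+66 = 76 > 70
Round 3 — N14, N19 trip offline.
  N14 sheds 76 MW to N17: 76 each.
    N17: 116+76 = 192 > 130
  N19 sheds 76 MW to N17: 76 each.
    N17: 192+76 = 268 > 130
Round 4 — N17 trips offline.
  N17 sheds 268 MW: no online neighbours, lost.
No further trips.

5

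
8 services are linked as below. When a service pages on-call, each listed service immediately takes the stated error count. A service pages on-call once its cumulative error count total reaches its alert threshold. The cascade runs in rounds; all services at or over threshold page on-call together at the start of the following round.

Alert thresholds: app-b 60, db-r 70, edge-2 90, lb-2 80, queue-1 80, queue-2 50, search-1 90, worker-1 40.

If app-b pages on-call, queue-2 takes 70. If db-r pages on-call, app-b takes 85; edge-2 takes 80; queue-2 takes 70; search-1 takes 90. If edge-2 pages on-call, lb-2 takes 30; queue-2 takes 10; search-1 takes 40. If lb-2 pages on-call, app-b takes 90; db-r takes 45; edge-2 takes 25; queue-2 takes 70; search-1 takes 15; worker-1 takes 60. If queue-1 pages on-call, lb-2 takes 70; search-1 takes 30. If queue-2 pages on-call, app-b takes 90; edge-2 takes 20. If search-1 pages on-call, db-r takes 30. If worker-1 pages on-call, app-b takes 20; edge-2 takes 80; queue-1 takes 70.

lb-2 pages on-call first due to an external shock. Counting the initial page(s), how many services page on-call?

Round 1 — lb-2 pages on-call (initial).
  app-b: +90 → 90 ≥ 60
  db-r: +45 → 45 < 70
  edge-2: +25 → 25 < 90
  queue-2: +70 → 70 ≥ 50
  search-1: +15 → 15 < 90
  worker-1: +60 → 60 ≥ 40
Round 2 — app-b, queue-2, worker-1 page on-call.
  edge-2: +20+80 → 125 ≥ 90
  queue-1: +70 → 70 < 80
Round 3 — edge-2 pages on-call.
  search-1: +40 → 55 < 90
No further pages.

5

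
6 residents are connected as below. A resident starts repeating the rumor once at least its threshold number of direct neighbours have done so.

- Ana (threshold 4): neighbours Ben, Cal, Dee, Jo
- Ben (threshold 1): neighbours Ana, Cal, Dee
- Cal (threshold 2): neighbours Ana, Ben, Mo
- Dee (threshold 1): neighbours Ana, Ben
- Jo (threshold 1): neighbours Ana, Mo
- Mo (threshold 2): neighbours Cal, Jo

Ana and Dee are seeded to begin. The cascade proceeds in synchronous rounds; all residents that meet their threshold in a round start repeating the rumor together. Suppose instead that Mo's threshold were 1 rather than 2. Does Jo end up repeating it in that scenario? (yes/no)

yes

With Mo's threshold at 1:
Round 1 — Ana, Dee start repeating the rumor (initial).
Round 2 — checking thresholds:
  Ben: 2 of 3 neighbours ≥ 1, starts repeating the rumor.
  Cal: 1 of 3 neighbours < 2, not yet.
  Jo: 1 of 2 neighbours ≥ 1, starts repeating the rumor.
Round 3 — checking thresholds:
  Cal: 2 of 3 neighbours ≥ 2, starts repeating the rumor.
  Mo: 1 of 2 neighbours ≥ 1, starts repeating the rumor.
Round 4 — no new spreads; cascade stops.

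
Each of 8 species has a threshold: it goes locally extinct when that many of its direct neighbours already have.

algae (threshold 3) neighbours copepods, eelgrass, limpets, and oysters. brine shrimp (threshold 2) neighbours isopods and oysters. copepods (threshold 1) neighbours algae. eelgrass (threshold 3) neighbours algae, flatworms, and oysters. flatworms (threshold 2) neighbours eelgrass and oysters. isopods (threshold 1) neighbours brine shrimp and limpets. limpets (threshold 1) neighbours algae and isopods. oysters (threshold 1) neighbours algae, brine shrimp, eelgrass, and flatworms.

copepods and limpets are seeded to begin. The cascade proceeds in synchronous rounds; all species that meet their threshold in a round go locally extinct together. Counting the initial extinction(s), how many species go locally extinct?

Round 1 — copepods, limpets go locally extinct (initial).
Round 2 — checking thresholds:
  algae: 2 of 4 neighbours < 3, holds.
  isopods: 1 of 2 neighbours ≥ 1, goes locally extinct.
Round 3 — no new extinctions; cascade stops.

3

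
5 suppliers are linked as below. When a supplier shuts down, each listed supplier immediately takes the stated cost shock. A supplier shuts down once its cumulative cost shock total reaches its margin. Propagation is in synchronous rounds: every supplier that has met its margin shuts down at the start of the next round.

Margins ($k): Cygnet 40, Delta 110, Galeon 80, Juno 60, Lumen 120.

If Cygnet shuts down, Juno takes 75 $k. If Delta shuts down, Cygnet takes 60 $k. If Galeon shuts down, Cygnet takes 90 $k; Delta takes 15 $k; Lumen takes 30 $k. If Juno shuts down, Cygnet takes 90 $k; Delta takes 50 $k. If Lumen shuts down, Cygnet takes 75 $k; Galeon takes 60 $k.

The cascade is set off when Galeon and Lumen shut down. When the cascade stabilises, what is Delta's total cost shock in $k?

Round 1 — Galeon, Lumen shut down (initial).
  Cygnet: +90+75 → 165 ≥ 40
  Delta: +15 → 15 < 110
Round 2 — Cygnet shuts down.
  Juno: +75 → 75 ≥ 60
Round 3 — Juno shuts down.
  Delta: +50 → 65 < 110
No further shutdowns.

65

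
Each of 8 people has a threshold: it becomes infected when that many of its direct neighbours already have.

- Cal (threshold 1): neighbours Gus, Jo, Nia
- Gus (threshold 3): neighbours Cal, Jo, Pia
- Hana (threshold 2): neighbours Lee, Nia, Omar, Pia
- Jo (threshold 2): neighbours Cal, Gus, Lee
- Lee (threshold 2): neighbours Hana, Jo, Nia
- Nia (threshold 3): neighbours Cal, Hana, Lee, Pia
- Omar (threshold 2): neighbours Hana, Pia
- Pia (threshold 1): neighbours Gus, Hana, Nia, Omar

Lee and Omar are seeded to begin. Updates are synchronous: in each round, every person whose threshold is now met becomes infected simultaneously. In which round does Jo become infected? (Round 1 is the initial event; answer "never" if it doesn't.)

Round 1 — Lee, Omar become infected (initial).
Round 2 — checking thresholds:
  Hana: 2 of 4 neighbours ≥ 2, becomes infected.
  Jo: 1 of 3 neighbours < 2, below threshold.
  Nia: 1 of 4 neighbours < 3, below threshold.
  Pia: 1 of 4 neighbours ≥ 1, becomes infected.
Round 3 — checking thresholds:
  Gus: 1 of 3 neighbours < 3, below threshold.
  Jo: 1 of 3 neighbours < 2, below threshold.
  Nia: 3 of 4 neighbours ≥ 3, becomes infected.
Round 4 — checking thresholds:
  Cal: 1 of 3 neighbours ≥ 1, becomes infected.
  Gus: 1 of 3 neighbours < 3, below threshold.
  Jo: 1 of 3 neighbours < 2, below threshold.
Round 5 — checking thresholds:
  Gus: 2 of 3 neighbours < 3, below threshold.
  Jo: 2 of 3 neighbours ≥ 2, becomes infected.
Round 6 — checking thresholds:
  Gus: 3 of 3 neighbours ≥ 3, becomes infected.
Round 7 — no new infections; cascade stops.

5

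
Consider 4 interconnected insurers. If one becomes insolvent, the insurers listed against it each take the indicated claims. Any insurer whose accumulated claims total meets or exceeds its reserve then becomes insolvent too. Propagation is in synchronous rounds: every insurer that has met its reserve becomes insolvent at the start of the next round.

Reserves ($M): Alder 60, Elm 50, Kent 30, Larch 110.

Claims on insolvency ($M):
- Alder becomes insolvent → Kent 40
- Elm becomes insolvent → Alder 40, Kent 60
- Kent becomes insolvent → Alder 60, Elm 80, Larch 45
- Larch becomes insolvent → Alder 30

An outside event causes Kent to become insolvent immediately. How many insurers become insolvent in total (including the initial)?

3

Round 1 — Kent becomes insolvent (initial).
  Alder: +60 → 60 ≥ 60
  Elm: +80 → 80 ≥ 50
  Larch: +45 → 45 < 110
Round 2 — Alder, Elm become insolvent.
No further insolvencies.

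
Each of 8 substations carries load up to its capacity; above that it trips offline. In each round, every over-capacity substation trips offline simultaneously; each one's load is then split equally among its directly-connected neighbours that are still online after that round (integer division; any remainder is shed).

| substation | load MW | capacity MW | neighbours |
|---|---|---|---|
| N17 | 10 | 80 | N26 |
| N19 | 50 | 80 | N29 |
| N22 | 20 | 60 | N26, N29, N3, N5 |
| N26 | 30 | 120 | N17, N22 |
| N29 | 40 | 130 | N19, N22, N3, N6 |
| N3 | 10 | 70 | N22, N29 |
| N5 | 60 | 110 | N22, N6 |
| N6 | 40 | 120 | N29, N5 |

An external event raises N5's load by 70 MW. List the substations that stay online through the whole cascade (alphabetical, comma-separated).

N17, N19, N26, N29, N3, N6

Round 1 — N5 at 130 > 110. N5 trips offline.
  N5 sheds 130 MW to N22, N6: 65 each.
    N22: 20+65 = 85 > 60
    N6: 40+65 = 105 ≤ 120
Round 2 — N22 trips offline.
  N22 sheds 85 MW to N26, N29, N3: 28 each (1 lost).
    N26: 30+28 = 58 ≤ 120
    N29: 40+28 = 68 ≤ 130
    N3: 10+28 = 38 ≤ 70
No further trips.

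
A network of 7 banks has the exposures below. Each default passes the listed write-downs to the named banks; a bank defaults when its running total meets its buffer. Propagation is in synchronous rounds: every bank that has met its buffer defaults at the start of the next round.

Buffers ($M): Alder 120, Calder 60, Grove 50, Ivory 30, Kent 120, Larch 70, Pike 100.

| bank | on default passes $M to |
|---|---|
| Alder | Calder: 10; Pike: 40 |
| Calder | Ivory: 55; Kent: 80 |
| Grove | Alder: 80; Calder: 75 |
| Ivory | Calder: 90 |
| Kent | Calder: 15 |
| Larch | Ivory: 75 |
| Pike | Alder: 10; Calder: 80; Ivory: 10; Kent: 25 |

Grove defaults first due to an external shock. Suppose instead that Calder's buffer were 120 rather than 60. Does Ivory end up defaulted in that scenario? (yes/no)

no

With Calder's buffer at 120:
Round 1 — Grove defaults (initial).
  Alder: +80 → 80 < 120
  Calder: +75 → 75 < 120
No further defaults.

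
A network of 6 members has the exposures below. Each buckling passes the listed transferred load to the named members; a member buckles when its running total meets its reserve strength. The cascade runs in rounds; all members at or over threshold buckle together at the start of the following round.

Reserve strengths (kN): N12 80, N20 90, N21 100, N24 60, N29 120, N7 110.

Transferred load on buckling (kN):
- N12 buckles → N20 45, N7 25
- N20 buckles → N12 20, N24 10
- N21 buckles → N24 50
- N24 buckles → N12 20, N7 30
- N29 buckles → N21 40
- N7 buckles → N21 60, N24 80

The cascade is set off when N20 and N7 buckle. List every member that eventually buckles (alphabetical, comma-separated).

N20, N24, N7

Round 1 — N20, N7 buckle (initial).
  N12: +20 → 20 < 80
  N21: +60 → 60 < 100
  N24: +10+80 → 90 ≥ 60
Round 2 — N24 buckles.
  N12: +20 → 40 < 80
No further bucklings.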